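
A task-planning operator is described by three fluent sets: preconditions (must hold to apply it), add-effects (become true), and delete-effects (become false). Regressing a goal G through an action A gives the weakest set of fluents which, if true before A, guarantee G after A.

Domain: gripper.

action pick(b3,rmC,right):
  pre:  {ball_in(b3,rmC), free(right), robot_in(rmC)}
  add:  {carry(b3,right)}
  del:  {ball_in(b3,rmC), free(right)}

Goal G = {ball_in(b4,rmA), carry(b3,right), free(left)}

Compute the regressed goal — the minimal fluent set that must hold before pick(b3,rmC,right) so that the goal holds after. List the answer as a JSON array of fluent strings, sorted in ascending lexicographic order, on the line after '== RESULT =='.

Regress:
  G ∩ del = {}  (empty — regression defined)
  G \ add = {ball_in(b4,rmA), carry(b3,right), free(left)} \ {carry(b3,right)} = {ball_in(b4,rmA), free(left)}
  ∪ pre   = {ball_in(b4,rmA), free(left)} ∪ {ball_in(b3,rmC), free(right), robot_in(rmC)}
          = {ball_in(b3,rmC), ball_in(b4,rmA), free(left), free(right), robot_in(rmC)}

== RESULT ==
["ball_in(b3,rmC)", "ball_in(b4,rmA)", "free(left)", "free(right)", "robot_in(rmC)"]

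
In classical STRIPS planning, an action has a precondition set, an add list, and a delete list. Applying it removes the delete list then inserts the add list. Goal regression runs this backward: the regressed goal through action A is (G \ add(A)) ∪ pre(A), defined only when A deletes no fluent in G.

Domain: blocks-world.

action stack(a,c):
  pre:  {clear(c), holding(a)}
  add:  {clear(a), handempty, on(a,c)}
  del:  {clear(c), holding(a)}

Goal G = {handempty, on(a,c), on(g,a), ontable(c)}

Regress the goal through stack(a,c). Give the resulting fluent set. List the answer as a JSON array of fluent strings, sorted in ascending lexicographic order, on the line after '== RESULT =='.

Compute (G \ add) ∪ pre:
  G ∩ del = {}  (empty — regression defined)
  G \ add = {handempty, on(a,c), on(g,a), ontable(c)} \ {clear(a), handempty, on(a,c)} = {on(g,a), ontable(c)}
  ∪ pre   = {on(g,a), ontable(c)} ∪ {clear(c), holding(a)}
          = {clear(c), holding(a), on(g,a), ontable(c)}

== RESULT ==
["clear(c)", "holding(a)", "on(g,a)", "ontable(c)"]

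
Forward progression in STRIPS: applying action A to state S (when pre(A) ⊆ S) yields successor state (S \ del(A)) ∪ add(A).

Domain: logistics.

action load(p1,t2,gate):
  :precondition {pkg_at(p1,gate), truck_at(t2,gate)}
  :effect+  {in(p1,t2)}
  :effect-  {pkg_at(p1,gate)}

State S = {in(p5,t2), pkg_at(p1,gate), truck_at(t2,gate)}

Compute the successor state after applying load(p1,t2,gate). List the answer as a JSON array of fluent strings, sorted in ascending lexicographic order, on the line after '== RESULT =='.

Progress:
  pre ⊆ S: {pkg_at(p1,gate), truck_at(t2,gate)} ⊆ S  — applicable
  S \ del = {in(p5,t2), truck_at(t2,gate)}
  ∪ add   = {in(p1,t2), in(p5,t2), truck_at(t2,gate)}

== RESULT ==
["in(p1,t2)", "in(p5,t2)", "truck_at(t2,gate)"]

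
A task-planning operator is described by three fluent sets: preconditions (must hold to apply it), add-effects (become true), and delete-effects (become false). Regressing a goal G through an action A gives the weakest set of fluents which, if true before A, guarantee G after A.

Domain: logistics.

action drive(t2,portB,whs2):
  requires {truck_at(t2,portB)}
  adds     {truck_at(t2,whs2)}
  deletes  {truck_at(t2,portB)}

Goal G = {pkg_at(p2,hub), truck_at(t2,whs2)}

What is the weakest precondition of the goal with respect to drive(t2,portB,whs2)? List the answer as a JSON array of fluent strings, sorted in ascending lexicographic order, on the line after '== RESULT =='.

Regress:
  G ∩ del = {}  (empty — regression defined)
  G \ add = {pkg_at(p2,hub), truck_at(t2,whs2)} \ {truck_at(t2,whs2)} = {pkg_at(p2,hub)}
  ∪ pre   = {pkg_at(p2,hub)} ∪ {truck_at(t2,portB)}
          = {pkg_at(p2,hub), truck_at(t2,portB)}

== RESULT ==
["pkg_at(p2,hub)", "truck_at(t2,portB)"]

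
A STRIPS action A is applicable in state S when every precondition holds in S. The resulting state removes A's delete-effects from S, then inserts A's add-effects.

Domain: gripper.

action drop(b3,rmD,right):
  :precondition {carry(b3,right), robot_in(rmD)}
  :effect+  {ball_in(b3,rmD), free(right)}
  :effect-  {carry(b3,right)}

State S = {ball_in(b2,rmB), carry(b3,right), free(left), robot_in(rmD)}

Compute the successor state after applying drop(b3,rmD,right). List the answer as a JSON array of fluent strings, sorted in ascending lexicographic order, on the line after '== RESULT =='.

Compute (S \ del) ∪ add:
  pre ⊆ S: {carry(b3,right), robot_in(rmD)} ⊆ S  — applicable
  S \ del = {ball_in(b2,rmB), free(left), robot_in(rmD)}
  ∪ add   = {ball_in(b2,rmB), ball_in(b3,rmD), free(left), free(right), robot_in(rmD)}

== RESULT ==
["ball_in(b2,rmB)", "ball_in(b3,rmD)", "free(left)", "free(right)", "robot_in(rmD)"]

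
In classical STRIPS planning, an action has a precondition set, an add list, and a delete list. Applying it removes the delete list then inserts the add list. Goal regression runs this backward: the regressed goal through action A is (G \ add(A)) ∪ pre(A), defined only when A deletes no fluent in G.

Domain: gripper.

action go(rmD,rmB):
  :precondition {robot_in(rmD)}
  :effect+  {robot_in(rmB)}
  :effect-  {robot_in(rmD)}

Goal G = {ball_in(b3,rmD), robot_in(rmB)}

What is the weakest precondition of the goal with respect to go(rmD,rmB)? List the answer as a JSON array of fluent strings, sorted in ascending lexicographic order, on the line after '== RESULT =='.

Compute (G \ add) ∪ pre:
  G ∩ del = {}  (empty — regression defined)
  G \ add = {ball_in(b3,rmD), robot_in(rmB)} \ {robot_in(rmB)} = {ball_in(b3,rmD)}
  ∪ pre   = {ball_in(b3,rmD)} ∪ {robot_in(rmD)}
          = {ball_in(b3,rmD), robot_in(rmD)}

== RESULT ==
["ball_in(b3,rmD)", "robot_in(rmD)"]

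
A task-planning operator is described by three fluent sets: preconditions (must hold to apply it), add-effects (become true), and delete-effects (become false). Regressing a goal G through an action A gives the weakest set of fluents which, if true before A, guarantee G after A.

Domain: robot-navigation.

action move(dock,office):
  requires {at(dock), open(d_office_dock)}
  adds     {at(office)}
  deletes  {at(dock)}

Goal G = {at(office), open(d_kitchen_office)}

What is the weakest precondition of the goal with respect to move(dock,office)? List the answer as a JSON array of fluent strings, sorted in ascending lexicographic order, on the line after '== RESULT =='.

Compute (G \ add) ∪ pre:
  G ∩ del = {}  (empty — regression defined)
  G \ add = {at(office), open(d_kitchen_office)} \ {at(office)} = {open(d_kitchen_office)}
  ∪ pre   = {open(d_kitchen_office)} ∪ {at(dock), open(d_office_dock)}
          = {at(dock), open(d_kitchen_office), open(d_office_dock)}

== RESULT ==
["at(dock)", "open(d_kitchen_office)", "open(d_office_dock)"]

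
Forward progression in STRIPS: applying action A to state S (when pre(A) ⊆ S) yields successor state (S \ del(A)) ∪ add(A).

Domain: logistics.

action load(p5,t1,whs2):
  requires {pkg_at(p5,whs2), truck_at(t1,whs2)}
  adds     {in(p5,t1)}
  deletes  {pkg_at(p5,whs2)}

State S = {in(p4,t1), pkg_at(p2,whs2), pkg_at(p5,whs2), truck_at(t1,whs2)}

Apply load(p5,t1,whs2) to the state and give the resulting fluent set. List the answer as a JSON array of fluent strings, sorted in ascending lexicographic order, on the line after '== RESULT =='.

Compute (S \ del) ∪ add:
  pre ⊆ S: {pkg_at(p5,whs2), truck_at(t1,whs2)} ⊆ S  — applicable
  S \ del = {in(p4,t1), pkg_at(p2,whs2), truck_at(t1,whs2)}
  ∪ add   = {in(p4,t1), in(p5,t1), pkg_at(p2,whs2), truck_at(t1,whs2)}

== RESULT ==
["in(p4,t1)", "in(p5,t1)", "pkg_at(p2,whs2)", "truck_at(t1,whs2)"]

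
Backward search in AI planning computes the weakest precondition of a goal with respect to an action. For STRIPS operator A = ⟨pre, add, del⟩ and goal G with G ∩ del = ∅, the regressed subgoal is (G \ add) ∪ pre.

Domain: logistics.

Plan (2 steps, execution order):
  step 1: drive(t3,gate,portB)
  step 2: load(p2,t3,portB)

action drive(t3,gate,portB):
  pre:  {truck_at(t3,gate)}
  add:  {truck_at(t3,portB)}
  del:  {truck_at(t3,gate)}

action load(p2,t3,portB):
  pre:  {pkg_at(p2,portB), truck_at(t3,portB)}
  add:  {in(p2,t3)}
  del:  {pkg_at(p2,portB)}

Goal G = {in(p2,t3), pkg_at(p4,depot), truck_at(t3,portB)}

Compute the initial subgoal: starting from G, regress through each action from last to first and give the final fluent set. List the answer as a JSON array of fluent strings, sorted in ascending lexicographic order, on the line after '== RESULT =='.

Work backward from the goal:
  through step 2 (load(p2,t3,portB)): drop {in(p2,t3)}, keep {pkg_at(p4,depot), truck_at(t3,portB)}, require {pkg_at(p2,portB), truck_at(t3,portB)}
    → {pkg_at(p2,portB), pkg_at(p4,depot), truck_at(t3,portB)}
  through step 1 (drive(t3,gate,portB)): drop {truck_at(t3,portB)}, keep {pkg_at(p2,portB), pkg_at(p4,depot)}, require {truck_at(t3,gate)}
    → {pkg_at(p2,portB), pkg_at(p4,depot), truck_at(t3,gate)}

== RESULT ==
["pkg_at(p2,portB)", "pkg_at(p4,depot)", "truck_at(t3,gate)"]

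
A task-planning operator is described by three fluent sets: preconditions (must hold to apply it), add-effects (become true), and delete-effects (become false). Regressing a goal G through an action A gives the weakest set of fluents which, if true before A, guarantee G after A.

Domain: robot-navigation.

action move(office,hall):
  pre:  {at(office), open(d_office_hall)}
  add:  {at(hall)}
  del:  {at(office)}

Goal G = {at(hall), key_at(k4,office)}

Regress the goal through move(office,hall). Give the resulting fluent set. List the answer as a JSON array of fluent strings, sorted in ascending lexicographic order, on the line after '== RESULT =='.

Compute (G \ add) ∪ pre:
  G ∩ del = {}  (empty — regression defined)
  G \ add = {at(hall), key_at(k4,office)} \ {at(hall)} = {key_at(k4,office)}
  ∪ pre   = {key_at(k4,office)} ∪ {at(office), open(d_office_hall)}
          = {at(office), key_at(k4,office), open(d_office_hall)}

== RESULT ==
["at(office)", "key_at(k4,office)", "open(d_office_hall)"]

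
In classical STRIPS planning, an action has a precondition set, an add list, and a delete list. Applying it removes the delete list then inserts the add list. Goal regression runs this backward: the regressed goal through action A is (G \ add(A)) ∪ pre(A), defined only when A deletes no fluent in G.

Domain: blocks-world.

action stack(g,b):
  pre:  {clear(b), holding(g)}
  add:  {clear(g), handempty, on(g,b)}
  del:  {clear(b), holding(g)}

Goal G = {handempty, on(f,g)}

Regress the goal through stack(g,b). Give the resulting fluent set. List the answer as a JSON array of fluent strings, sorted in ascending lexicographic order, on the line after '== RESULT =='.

Regress:
  G ∩ del = {}  (empty — regression defined)
  G \ add = {handempty, on(f,g)} \ {clear(g), handempty, on(g,b)} = {on(f,g)}
  ∪ pre   = {on(f,g)} ∪ {clear(b), holding(g)}
          = {clear(b), holding(g), on(f,g)}

== RESULT ==
["clear(b)", "holding(g)", "on(f,g)"]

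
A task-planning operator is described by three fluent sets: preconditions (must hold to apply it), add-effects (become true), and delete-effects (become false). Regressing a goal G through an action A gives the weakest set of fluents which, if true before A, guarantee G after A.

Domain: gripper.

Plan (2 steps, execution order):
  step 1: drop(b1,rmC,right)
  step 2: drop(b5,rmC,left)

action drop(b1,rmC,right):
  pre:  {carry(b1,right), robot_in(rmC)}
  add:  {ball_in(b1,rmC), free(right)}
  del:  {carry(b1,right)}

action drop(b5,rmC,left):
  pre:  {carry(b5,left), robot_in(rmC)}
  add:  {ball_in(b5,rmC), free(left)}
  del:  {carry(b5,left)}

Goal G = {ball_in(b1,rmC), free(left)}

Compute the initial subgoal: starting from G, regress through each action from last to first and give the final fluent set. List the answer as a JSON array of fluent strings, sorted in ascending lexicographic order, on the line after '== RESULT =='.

Work backward from the goal:
  through step 2 (drop(b5,rmC,left)): drop {free(left)}, keep {ball_in(b1,rmC)}, require {carry(b5,left), robot_in(rmC)}
    → {ball_in(b1,rmC), carry(b5,left), robot_in(rmC)}
  through step 1 (drop(b1,rmC,right)): drop {ball_in(b1,rmC)}, keep {carry(b5,left), robot_in(rmC)}, require {carry(b1,right), robot_in(rmC)}
    → {carry(b1,right), carry(b5,left), robot_in(rmC)}

== RESULT ==
["carry(b1,right)", "carry(b5,left)", "robot_in(rmC)"]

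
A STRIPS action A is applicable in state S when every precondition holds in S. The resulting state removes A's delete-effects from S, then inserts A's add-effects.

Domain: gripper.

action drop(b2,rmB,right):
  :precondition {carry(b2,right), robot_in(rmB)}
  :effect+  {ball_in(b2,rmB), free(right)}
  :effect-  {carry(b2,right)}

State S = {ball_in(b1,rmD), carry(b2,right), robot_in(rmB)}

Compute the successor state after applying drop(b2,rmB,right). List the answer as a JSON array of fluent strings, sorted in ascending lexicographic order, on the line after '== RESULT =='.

Compute (S \ del) ∪ add:
  pre ⊆ S: {carry(b2,right), robot_in(rmB)} ⊆ S  — applicable
  S \ del = {ball_in(b1,rmD), robot_in(rmB)}
  ∪ add   = {ball_in(b1,rmD), ball_in(b2,rmB), free(right), robot_in(rmB)}

== RESULT ==
["ball_in(b1,rmD)", "ball_in(b2,rmB)", "free(right)", "robot_in(rmB)"]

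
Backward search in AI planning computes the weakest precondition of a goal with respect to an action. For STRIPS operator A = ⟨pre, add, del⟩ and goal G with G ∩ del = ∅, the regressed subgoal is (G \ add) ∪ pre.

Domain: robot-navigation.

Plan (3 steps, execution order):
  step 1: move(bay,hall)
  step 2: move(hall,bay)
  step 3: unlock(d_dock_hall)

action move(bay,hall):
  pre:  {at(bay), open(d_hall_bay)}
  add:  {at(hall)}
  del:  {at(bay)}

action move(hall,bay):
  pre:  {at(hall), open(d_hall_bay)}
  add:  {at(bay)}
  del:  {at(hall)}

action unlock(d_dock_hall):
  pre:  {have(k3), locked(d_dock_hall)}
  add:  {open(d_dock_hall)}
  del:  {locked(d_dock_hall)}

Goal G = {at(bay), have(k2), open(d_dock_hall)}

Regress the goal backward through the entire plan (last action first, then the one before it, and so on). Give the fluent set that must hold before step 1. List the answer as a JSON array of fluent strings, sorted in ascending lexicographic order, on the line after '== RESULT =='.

Regress step by step:
  through step 3 (unlock(d_dock_hall)): drop {open(d_dock_hall)}, keep {at(bay), have(k2)}, require {have(k3), locked(d_dock_hall)}
    → {at(bay), have(k2), have(k3), locked(d_dock_hall)}
  through step 2 (move(hall,bay)): drop {at(bay)}, keep {have(k2), have(k3), locked(d_dock_hall)}, require {at(hall), open(d_hall_bay)}
    → {at(hall), have(k2), have(k3), locked(d_dock_hall), open(d_hall_bay)}
  through step 1 (move(bay,hall)): drop {at(hall)}, keep {have(k2), have(k3), locked(d_dock_hall), open(d_hall_bay)}, require {at(bay), open(d_hall_bay)}
    → {at(bay), have(k2), have(k3), locked(d_dock_hall), open(d_hall_bay)}

== RESULT ==
["at(bay)", "have(k2)", "have(k3)", "locked(d_dock_hall)", "open(d_hall_bay)"]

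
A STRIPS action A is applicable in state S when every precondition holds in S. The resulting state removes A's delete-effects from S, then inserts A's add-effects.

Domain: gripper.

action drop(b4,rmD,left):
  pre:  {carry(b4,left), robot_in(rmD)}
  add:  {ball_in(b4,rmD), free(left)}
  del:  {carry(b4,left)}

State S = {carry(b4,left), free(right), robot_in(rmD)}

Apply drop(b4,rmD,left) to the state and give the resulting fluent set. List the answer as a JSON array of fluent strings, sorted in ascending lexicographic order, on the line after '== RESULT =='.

Compute (S \ del) ∪ add:
  pre ⊆ S: {carry(b4,left), robot_in(rmD)} ⊆ S  — applicable
  S \ del = {free(right), robot_in(rmD)}
  ∪ add   = {ball_in(b4,rmD), free(left), free(right), robot_in(rmD)}

== RESULT ==
["ball_in(b4,rmD)", "free(left)", "free(right)", "robot_in(rmD)"]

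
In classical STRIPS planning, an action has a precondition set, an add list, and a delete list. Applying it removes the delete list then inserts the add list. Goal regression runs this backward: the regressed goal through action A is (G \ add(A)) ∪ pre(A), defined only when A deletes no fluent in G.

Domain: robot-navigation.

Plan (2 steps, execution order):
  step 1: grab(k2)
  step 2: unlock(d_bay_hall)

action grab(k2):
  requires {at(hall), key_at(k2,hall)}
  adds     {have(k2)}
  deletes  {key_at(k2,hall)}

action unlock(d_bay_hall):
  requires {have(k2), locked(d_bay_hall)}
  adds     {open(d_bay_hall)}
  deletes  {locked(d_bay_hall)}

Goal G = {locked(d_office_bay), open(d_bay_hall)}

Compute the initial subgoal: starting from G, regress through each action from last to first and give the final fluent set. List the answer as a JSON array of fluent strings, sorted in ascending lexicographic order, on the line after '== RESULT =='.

Work backward from the goal:
  through step 2 (unlock(d_bay_hall)): drop {open(d_bay_hall)}, keep {locked(d_office_bay)}, require {have(k2), locked(d_bay_hall)}
    → {have(k2), locked(d_bay_hall), locked(d_office_bay)}
  through step 1 (grab(k2)): drop {have(k2)}, keep {locked(d_bay_hall), locked(d_office_bay)}, require {at(hall), key_at(k2,hall)}
    → {at(hall), key_at(k2,hall), locked(d_bay_hall), locked(d_office_bay)}

== RESULT ==
["at(hall)", "key_at(k2,hall)", "locked(d_bay_hall)", "locked(d_office_bay)"]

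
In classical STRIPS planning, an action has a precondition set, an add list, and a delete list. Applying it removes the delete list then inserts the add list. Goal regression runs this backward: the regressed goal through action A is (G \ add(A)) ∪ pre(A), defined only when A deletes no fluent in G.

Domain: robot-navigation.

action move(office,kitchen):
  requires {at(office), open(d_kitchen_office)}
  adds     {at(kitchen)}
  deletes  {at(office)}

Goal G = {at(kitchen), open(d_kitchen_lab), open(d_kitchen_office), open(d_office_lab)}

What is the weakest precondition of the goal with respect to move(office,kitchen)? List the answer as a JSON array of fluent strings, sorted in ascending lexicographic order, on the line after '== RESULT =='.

Regress:
  G ∩ del = {}  (empty — regression defined)
  G \ add = {at(kitchen), open(d_kitchen_lab), open(d_kitchen_office), open(d_office_lab)} \ {at(kitchen)} = {open(d_kitchen_lab), open(d_kitchen_office), open(d_office_lab)}
  ∪ pre   = {open(d_kitchen_lab), open(d_kitchen_office), open(d_office_lab)} ∪ {at(office), open(d_kitchen_office)}
          = {at(office), open(d_kitchen_lab), open(d_kitchen_office), open(d_office_lab)}

== RESULT ==
["at(office)", "open(d_kitchen_lab)", "open(d_kitchen_office)", "open(d_office_lab)"]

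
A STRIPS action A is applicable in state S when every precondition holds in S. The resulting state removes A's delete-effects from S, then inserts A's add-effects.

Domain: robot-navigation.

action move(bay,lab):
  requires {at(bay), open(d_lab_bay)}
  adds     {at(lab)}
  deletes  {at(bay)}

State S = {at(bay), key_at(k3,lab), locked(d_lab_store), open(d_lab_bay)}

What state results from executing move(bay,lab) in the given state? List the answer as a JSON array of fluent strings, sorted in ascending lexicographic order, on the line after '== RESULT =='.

Compute (S \ del) ∪ add:
  pre ⊆ S: {at(bay), open(d_lab_bay)} ⊆ S  — applicable
  S \ del = {key_at(k3,lab), locked(d_lab_store), open(d_lab_bay)}
  ∪ add   = {at(lab), key_at(k3,lab), locked(d_lab_store), open(d_lab_bay)}

== RESULT ==
["at(lab)", "key_at(k3,lab)", "locked(d_lab_store)", "open(d_lab_bay)"]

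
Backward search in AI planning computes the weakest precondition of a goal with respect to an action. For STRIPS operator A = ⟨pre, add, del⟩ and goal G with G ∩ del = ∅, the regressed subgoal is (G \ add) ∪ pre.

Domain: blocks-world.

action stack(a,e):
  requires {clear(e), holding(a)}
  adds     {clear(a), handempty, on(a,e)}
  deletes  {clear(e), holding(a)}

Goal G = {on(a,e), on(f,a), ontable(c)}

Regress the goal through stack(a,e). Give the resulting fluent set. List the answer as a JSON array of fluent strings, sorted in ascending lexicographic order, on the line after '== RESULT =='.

Regress:
  G ∩ del = {}  (empty — regression defined)
  G \ add = {on(a,e), on(f,a), ontable(c)} \ {clear(a), handempty, on(a,e)} = {on(f,a), ontable(c)}
  ∪ pre   = {on(f,a), ontable(c)} ∪ {clear(e), holding(a)}
          = {clear(e), holding(a), on(f,a), ontable(c)}

== RESULT ==
["clear(e)", "holding(a)", "on(f,a)", "ontable(c)"]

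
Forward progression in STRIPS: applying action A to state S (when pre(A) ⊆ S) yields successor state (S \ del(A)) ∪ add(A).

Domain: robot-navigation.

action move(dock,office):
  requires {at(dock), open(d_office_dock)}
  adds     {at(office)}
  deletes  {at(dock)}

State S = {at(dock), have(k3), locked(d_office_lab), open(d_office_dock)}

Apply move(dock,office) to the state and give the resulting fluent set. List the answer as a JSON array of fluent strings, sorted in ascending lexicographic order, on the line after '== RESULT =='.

Progress:
  pre ⊆ S: {at(dock), open(d_office_dock)} ⊆ S  — applicable
  S \ del = {have(k3), locked(d_office_lab), open(d_office_dock)}
  ∪ add   = {at(office), have(k3), locked(d_office_lab), open(d_office_dock)}

== RESULT ==
["at(office)", "have(k3)", "locked(d_office_lab)", "open(d_office_dock)"]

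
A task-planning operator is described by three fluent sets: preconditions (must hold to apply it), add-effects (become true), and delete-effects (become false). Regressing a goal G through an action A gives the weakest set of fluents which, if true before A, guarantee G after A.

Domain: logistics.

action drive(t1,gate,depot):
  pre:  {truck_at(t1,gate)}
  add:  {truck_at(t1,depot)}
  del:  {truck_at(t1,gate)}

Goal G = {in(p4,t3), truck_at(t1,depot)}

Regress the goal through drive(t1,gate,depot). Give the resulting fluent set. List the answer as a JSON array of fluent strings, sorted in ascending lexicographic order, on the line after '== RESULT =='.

Regress:
  G ∩ del = {}  (empty — regression defined)
  G \ add = {in(p4,t3), truck_at(t1,depot)} \ {truck_at(t1,depot)} = {in(p4,t3)}
  ∪ pre   = {in(p4,t3)} ∪ {truck_at(t1,gate)}
          = {in(p4,t3), truck_at(t1,gate)}

== RESULT ==
["in(p4,t3)", "truck_at(t1,gate)"]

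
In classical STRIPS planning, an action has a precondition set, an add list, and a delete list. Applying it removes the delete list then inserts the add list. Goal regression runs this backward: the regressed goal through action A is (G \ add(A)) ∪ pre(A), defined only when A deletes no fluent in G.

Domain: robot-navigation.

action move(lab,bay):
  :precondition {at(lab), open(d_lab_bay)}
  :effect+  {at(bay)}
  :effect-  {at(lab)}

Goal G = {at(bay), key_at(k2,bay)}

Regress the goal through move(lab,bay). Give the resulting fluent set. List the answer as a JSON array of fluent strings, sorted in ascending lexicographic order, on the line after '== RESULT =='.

Compute (G \ add) ∪ pre:
  G ∩ del = {}  (empty — regression defined)
  G \ add = {at(bay), key_at(k2,bay)} \ {at(bay)} = {key_at(k2,bay)}
  ∪ pre   = {key_at(k2,bay)} ∪ {at(lab), open(d_lab_bay)}
          = {at(lab), key_at(k2,bay), open(d_lab_bay)}

== RESULT ==
["at(lab)", "key_at(k2,bay)", "open(d_lab_bay)"]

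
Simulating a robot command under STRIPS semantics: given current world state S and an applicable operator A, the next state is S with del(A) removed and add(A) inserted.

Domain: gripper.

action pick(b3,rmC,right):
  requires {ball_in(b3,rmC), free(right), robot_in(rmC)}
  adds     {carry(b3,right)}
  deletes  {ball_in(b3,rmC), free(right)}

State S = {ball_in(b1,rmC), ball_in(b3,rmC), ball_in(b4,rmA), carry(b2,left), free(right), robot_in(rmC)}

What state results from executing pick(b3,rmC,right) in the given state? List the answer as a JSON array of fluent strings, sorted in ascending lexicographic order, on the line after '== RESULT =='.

Compute (S \ del) ∪ add:
  pre ⊆ S: {ball_in(b3,rmC), free(right), robot_in(rmC)} ⊆ S  — applicable
  S \ del = {ball_in(b1,rmC), ball_in(b4,rmA), carry(b2,left), robot_in(rmC)}
  ∪ add   = {ball_in(b1,rmC), ball_in(b4,rmA), carry(b2,left), carry(b3,right), robot_in(rmC)}

== RESULT ==
["ball_in(b1,rmC)", "ball_in(b4,rmA)", "carry(b2,left)", "carry(b3,right)", "robot_in(rmC)"]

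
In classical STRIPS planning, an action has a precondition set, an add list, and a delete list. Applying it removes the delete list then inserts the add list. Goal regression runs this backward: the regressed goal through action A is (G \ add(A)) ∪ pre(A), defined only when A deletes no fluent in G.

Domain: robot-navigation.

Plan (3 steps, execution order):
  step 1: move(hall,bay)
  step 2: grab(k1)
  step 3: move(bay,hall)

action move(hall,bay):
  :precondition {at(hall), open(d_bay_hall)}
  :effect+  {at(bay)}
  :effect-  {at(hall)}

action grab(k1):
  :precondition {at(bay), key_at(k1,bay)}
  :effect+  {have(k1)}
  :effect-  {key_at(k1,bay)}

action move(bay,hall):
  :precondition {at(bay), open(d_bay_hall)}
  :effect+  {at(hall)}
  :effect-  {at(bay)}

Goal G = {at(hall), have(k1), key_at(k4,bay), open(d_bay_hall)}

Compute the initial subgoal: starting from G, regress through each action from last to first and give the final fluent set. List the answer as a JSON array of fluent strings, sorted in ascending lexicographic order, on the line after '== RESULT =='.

Regress step by step:
  through step 3 (move(bay,hall)): drop {at(hall)}, keep {have(k1), key_at(k4,bay), open(d_bay_hall)}, require {at(bay), open(d_bay_hall)}
    → {at(bay), have(k1), key_at(k4,bay), open(d_bay_hall)}
  through step 2 (grab(k1)): drop {have(k1)}, keep {at(bay), key_at(k4,bay), open(d_bay_hall)}, require {at(bay), key_at(k1,bay)}
    → {at(bay), key_at(k1,bay), key_at(k4,bay), open(d_bay_hall)}
  through step 1 (move(hall,bay)): drop {at(bay)}, keep {key_at(k1,bay), key_at(k4,bay), open(d_bay_hall)}, require {at(hall), open(d_bay_hall)}
    → {at(hall), key_at(k1,bay), key_at(k4,bay), open(d_bay_hall)}

== RESULT ==
["at(hall)", "key_at(k1,bay)", "key_at(k4,bay)", "open(d_bay_hall)"]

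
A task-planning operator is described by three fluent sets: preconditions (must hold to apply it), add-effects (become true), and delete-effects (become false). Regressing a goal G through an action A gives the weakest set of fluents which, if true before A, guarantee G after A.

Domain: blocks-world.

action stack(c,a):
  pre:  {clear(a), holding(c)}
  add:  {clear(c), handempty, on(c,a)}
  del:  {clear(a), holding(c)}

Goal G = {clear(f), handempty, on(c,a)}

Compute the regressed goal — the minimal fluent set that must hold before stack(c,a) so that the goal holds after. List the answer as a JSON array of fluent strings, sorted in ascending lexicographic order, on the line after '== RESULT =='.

Compute (G \ add) ∪ pre:
  G ∩ del = {}  (empty — regression defined)
  G \ add = {clear(f), handempty, on(c,a)} \ {clear(c), handempty, on(c,a)} = {clear(f)}
  ∪ pre   = {clear(f)} ∪ {clear(a), holding(c)}
          = {clear(a), clear(f), holding(c)}

== RESULT ==
["clear(a)", "clear(f)", "holding(c)"]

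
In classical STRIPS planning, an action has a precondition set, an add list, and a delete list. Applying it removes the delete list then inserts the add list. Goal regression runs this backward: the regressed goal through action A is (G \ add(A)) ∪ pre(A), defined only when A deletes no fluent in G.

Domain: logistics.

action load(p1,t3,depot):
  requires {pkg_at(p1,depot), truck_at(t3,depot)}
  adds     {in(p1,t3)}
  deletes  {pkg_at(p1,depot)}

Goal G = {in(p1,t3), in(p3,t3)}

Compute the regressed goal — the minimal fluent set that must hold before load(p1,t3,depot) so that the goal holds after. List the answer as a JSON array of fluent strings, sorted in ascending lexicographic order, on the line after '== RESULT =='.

Compute (G \ add) ∪ pre:
  G ∩ del = {}  (empty — regression defined)
  G \ add = {in(p1,t3), in(p3,t3)} \ {in(p1,t3)} = {in(p3,t3)}
  ∪ pre   = {in(p3,t3)} ∪ {pkg_at(p1,depot), truck_at(t3,depot)}
          = {in(p3,t3), pkg_at(p1,depot), truck_at(t3,depot)}

== RESULT ==
["in(p3,t3)", "pkg_at(p1,depot)", "truck_at(t3,depot)"]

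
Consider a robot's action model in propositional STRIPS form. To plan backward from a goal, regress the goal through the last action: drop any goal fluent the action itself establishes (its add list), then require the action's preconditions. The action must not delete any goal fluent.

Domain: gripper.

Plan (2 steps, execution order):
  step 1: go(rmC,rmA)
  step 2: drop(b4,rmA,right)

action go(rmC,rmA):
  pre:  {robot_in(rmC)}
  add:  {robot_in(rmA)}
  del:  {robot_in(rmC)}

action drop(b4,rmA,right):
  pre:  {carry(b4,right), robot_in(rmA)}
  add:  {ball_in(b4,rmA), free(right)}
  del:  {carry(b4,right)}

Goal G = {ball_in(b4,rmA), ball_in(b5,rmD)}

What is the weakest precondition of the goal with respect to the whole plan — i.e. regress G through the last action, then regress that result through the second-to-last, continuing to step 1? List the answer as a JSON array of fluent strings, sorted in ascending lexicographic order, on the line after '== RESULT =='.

Work backward from the goal:
  through step 2 (drop(b4,rmA,right)): drop {ball_in(b4,rmA)}, keep {ball_in(b5,rmD)}, require {carry(b4,right), robot_in(rmA)}
    → {ball_in(b5,rmD), carry(b4,right), robot_in(rmA)}
  through step 1 (go(rmC,rmA)): drop {robot_in(rmA)}, keep {ball_in(b5,rmD), carry(b4,right)}, require {robot_in(rmC)}
    → {ball_in(b5,rmD), carry(b4,right), robot_in(rmC)}

== RESULT ==
["ball_in(b5,rmD)", "carry(b4,right)", "robot_in(rmC)"]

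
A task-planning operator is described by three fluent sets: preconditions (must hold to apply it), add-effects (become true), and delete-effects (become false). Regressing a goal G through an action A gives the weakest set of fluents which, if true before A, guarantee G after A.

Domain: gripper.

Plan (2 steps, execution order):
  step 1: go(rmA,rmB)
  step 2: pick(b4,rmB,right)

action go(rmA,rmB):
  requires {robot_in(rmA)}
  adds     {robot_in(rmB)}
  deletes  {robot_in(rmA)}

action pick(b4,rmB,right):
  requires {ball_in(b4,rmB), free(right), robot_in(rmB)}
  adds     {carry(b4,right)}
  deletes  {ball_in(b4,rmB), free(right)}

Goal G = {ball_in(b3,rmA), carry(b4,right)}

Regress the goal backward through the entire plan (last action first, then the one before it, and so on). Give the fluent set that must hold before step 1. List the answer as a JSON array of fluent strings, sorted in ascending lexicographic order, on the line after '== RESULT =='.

Regress step by step:
  through step 2 (pick(b4,rmB,right)): drop {carry(b4,right)}, keep {ball_in(b3,rmA)}, require {ball_in(b4,rmB), free(right), robot_in(rmB)}
    → {ball_in(b3,rmA), ball_in(b4,rmB), free(right), robot_in(rmB)}
  through step 1 (go(rmA,rmB)): drop {robot_in(rmB)}, keep {ball_in(b3,rmA), ball_in(b4,rmB), free(right)}, require {robot_in(rmA)}
    → {ball_in(b3,rmA), ball_in(b4,rmB), free(right), robot_in(rmA)}

== RESULT ==
["ball_in(b3,rmA)", "ball_in(b4,rmB)", "free(right)", "robot_in(rmA)"]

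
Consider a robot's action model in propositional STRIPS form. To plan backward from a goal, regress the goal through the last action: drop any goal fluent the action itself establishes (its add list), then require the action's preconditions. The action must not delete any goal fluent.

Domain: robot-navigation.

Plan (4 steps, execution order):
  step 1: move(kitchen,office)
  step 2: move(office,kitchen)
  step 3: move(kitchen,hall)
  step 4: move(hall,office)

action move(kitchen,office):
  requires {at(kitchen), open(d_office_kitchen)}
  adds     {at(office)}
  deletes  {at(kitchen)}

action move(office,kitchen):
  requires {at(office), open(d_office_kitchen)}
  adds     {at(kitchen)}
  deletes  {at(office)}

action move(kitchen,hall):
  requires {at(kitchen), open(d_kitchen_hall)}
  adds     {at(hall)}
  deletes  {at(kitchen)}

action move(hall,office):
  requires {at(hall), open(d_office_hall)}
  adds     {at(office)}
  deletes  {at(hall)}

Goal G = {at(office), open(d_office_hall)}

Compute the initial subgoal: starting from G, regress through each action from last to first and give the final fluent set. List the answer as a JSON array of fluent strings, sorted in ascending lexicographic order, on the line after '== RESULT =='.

Work backward from the goal:
  through step 4 (move(hall,office)): drop {at(office)}, keep {open(d_office_hall)}, require {at(hall), open(d_office_hall)}
    → {at(hall), open(d_office_hall)}
  through step 3 (move(kitchen,hall)): drop {at(hall)}, keep {open(d_office_hall)}, require {at(kitchen), open(d_kitchen_hall)}
    → {at(kitchen), open(d_kitchen_hall), open(d_office_hall)}
  through step 2 (move(office,kitchen)): drop {at(kitchen)}, keep {open(d_kitchen_hall), open(d_office_hall)}, require {at(office), open(d_office_kitchen)}
    → {at(office), open(d_kitchen_hall), open(d_office_hall), open(d_office_kitchen)}
  through step 1 (move(kitchen,office)): drop {at(office)}, keep {open(d_kitchen_hall), open(d_office_hall), open(d_office_kitchen)}, require {at(kitchen), open(d_office_kitchen)}
    → {at(kitchen), open(d_kitchen_hall), open(d_office_hall), open(d_office_kitchen)}

== RESULT ==
["at(kitchen)", "open(d_kitchen_hall)", "open(d_office_hall)", "open(d_office_kitchen)"]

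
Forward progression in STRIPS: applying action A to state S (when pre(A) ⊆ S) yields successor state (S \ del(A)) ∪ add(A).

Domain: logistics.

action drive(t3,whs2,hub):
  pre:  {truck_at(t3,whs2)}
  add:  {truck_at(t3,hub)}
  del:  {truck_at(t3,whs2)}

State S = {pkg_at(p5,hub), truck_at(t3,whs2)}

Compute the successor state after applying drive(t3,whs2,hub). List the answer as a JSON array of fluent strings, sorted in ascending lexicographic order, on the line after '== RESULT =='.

Compute (S \ del) ∪ add:
  pre ⊆ S: {truck_at(t3,whs2)} ⊆ S  — applicable
  S \ del = {pkg_at(p5,hub)}
  ∪ add   = {pkg_at(p5,hub), truck_at(t3,hub)}

== RESULT ==
["pkg_at(p5,hub)", "truck_at(t3,hub)"]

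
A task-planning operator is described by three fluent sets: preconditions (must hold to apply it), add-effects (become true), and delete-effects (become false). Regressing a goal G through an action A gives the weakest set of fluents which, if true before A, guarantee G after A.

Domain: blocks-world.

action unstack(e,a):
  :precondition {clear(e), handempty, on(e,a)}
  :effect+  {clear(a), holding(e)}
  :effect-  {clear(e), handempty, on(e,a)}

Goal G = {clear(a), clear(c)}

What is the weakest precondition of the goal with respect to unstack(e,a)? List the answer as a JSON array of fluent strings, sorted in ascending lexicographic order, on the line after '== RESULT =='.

Compute (G \ add) ∪ pre:
  G ∩ del = {}  (empty — regression defined)
  G \ add = {clear(a), clear(c)} \ {clear(a), holding(e)} = {clear(c)}
  ∪ pre   = {clear(c)} ∪ {clear(e), handempty, on(e,a)}
          = {clear(c), clear(e), handempty, on(e,a)}

== RESULT ==
["clear(c)", "clear(e)", "handempty", "on(e,a)"]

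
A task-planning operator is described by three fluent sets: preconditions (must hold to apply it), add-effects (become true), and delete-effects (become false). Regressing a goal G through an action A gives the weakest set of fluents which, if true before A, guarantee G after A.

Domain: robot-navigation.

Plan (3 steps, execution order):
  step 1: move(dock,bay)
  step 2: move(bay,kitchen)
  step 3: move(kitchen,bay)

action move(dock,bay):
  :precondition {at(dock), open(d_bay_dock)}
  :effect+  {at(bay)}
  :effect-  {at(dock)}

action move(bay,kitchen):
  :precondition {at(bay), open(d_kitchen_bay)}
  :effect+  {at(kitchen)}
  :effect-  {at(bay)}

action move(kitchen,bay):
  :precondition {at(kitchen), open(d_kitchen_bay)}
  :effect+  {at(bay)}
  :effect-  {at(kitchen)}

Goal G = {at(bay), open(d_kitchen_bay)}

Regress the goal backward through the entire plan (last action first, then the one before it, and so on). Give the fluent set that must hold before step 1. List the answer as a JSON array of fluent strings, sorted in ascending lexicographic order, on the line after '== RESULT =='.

Regress step by step:
  through step 3 (move(kitchen,bay)): drop {at(bay)}, keep {open(d_kitchen_bay)}, require {at(kitchen), open(d_kitchen_bay)}
    → {at(kitchen), open(d_kitchen_bay)}
  through step 2 (move(bay,kitchen)): drop {at(kitchen)}, keep {open(d_kitchen_bay)}, require {at(bay), open(d_kitchen_bay)}
    → {at(bay), open(d_kitchen_bay)}
  through step 1 (move(dock,bay)): drop {at(bay)}, keep {open(d_kitchen_bay)}, require {at(dock), open(d_bay_dock)}
    → {at(dock), open(d_bay_dock), open(d_kitchen_bay)}

== RESULT ==
["at(dock)", "open(d_bay_dock)", "open(d_kitchen_bay)"]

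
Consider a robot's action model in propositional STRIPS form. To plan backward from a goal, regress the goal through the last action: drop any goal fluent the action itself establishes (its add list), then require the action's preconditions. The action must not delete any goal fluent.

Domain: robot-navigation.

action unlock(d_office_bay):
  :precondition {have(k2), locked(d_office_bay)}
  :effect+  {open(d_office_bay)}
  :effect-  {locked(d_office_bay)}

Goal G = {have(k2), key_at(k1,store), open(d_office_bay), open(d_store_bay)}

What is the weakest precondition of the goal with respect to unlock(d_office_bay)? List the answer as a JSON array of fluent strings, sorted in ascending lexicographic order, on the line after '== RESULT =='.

Regress:
  G ∩ del = {}  (empty — regression defined)
  G \ add = {have(k2), key_at(k1,store), open(d_office_bay), open(d_store_bay)} \ {open(d_office_bay)} = {have(k2), key_at(k1,store), open(d_store_bay)}
  ∪ pre   = {have(k2), key_at(k1,store), open(d_store_bay)} ∪ {have(k2), locked(d_office_bay)}
          = {have(k2), key_at(k1,store), locked(d_office_bay), open(d_store_bay)}

== RESULT ==
["have(k2)", "key_at(k1,store)", "locked(d_office_bay)", "open(d_store_bay)"]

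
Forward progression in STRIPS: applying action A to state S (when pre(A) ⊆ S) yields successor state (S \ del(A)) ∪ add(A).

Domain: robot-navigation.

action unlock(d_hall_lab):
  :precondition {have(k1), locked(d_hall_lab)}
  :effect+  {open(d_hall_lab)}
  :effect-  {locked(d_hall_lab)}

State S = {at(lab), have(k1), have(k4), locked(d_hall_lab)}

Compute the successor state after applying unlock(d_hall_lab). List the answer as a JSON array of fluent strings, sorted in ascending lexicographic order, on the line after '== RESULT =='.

Compute (S \ del) ∪ add:
  pre ⊆ S: {have(k1), locked(d_hall_lab)} ⊆ S  — applicable
  S \ del = {at(lab), have(k1), have(k4)}
  ∪ add   = {at(lab), have(k1), have(k4), open(d_hall_lab)}

== RESULT ==
["at(lab)", "have(k1)", "have(k4)", "open(d_hall_lab)"]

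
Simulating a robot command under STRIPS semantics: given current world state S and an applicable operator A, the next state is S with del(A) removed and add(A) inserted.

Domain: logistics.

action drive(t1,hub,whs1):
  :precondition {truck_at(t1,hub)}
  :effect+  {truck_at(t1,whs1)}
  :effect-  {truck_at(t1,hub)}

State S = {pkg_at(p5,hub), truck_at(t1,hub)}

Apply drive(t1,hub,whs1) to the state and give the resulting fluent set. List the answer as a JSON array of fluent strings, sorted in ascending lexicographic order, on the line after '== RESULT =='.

Compute (S \ del) ∪ add:
  pre ⊆ S: {truck_at(t1,hub)} ⊆ S  — applicable
  S \ del = {pkg_at(p5,hub)}
  ∪ add   = {pkg_at(p5,hub), truck_at(t1,whs1)}

== RESULT ==
["pkg_at(p5,hub)", "truck_at(t1,whs1)"]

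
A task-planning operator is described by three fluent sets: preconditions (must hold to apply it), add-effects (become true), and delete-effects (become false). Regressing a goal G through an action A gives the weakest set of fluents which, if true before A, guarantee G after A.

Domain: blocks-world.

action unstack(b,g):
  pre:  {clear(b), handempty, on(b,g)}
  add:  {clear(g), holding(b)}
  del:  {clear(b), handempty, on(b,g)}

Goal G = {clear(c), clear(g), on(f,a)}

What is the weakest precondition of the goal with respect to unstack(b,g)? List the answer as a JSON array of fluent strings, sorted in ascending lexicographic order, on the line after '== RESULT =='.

Compute (G \ add) ∪ pre:
  G ∩ del = {}  (empty — regression defined)
  G \ add = {clear(c), clear(g), on(f,a)} \ {clear(g), holding(b)} = {clear(c), on(f,a)}
  ∪ pre   = {clear(c), on(f,a)} ∪ {clear(b), handempty, on(b,g)}
          = {clear(b), clear(c), handempty, on(b,g), on(f,a)}

== RESULT ==
["clear(b)", "clear(c)", "handempty", "on(b,g)", "on(f,a)"]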